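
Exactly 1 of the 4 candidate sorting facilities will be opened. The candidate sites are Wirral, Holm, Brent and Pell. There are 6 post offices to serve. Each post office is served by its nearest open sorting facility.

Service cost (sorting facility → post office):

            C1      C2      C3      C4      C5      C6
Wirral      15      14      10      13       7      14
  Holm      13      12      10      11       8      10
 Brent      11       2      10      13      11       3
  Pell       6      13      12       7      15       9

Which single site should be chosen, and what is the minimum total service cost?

With exactly 1 open, each post office uses its cheapest among the chosen.
{Brent}: C1→Brent 11, C2→Brent 2, C3→Brent 10, C4→Brent 13, C5→Brent 11, C6→Brent 3. Service cost 50.
{Pell}: service cost 62
{Holm}: service cost 64
Among all 4 size-1 choices, {Brent} is lowest.

Choose Brent only; total service cost 50.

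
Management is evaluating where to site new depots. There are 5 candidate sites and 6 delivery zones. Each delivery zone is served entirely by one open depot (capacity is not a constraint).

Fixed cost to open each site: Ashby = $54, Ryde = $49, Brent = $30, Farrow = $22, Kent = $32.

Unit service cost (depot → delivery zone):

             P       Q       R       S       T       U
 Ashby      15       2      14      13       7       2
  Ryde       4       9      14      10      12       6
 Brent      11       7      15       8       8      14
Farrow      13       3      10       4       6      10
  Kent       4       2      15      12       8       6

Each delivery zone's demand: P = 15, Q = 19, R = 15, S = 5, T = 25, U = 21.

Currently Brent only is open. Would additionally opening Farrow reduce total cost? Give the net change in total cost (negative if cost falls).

Current service cost with {Brent}: 1057.
Adding Farrow: each delivery zone re-picks its cheapest; new service cost 752, saving 305.
Extra fixed cost: 22. Net change = 22 − 305 = -283.
(Totals: 1087 → 804.)

Yes — net change −283 (cost falls by 283).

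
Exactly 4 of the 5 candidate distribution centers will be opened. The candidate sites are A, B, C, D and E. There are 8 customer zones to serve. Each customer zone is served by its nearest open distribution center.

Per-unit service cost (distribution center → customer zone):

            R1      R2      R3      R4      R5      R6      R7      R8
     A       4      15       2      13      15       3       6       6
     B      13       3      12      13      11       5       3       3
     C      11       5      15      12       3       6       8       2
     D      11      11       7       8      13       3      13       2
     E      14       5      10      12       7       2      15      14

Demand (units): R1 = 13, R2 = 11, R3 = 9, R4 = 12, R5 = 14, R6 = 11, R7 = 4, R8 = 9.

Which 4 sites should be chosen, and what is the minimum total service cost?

Choose A, B, C and D; total service cost 304.

With exactly 4 open, each customer zone uses its cheapest among the chosen.
{A, B, C, D}: R1→A 4·13=52, R2→B 3·11=33, R3→A 2·9=18, R4→D 8·12=96, R5→C 3·14=42, R6→A 3·11=33, R7→B 3·4=12, R8→C 2·9=18. Service cost 304.
{A, C, D, E}: service cost 327
{A, B, C, E}: service cost 341
Among all 5 size-4 choices, {A, B, C, D} is lowest.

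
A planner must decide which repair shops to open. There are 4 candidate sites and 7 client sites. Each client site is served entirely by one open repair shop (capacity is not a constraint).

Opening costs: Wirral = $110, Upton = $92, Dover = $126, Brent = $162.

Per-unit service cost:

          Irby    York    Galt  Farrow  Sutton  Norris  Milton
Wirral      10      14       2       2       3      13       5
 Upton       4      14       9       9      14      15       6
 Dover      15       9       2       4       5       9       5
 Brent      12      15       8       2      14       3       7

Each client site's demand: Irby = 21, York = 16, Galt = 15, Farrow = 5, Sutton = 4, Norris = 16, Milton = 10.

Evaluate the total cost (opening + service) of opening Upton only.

Each client site is assigned to its cheapest site among the open ones.
{Upton}: Irby→Upton 4·21=84, York→Upton 14·16=224, Galt→Upton 9·15=135, Farrow→Upton 9·5=45, Sutton→Upton 14·4=56, Norris→Upton 15·16=240, Milton→Upton 6·10=60. Service 844; fixed 92; total 936.

Total cost: 936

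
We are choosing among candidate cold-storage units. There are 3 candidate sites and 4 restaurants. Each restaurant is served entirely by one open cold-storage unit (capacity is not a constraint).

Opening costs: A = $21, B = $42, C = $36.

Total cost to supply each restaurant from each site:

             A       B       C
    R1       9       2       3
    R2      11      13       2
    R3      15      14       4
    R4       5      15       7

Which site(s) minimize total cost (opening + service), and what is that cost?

Open C only; minimum total cost 52.

For any fixed open set, each restaurant goes to its cheapest open site; total = fixed + service.
{C}: R1→C 3, R2→C 2, R3→C 4, R4→C 7. Service 16; fixed 36; total 52.
{A}: R1→A 9, R2→A 11, R3→A 15, R4→A 5. Service 40; fixed 21; total 61.
{A, C}: service 14 + fixed 57 = 71
{A, B, C}: service 13 + fixed 99 = 112
No other subset beats 52.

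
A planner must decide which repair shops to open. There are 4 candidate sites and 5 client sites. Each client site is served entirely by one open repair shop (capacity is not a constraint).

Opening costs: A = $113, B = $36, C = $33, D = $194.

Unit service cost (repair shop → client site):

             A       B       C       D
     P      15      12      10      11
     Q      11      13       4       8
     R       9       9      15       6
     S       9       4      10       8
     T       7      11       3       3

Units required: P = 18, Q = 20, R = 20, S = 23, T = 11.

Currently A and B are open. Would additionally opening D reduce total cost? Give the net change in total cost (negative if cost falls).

No — net change +12 (cost rises by 12).

Current service cost with {A, B}: 785.
Adding D: each client site re-picks its cheapest; new service cost 603, saving 182.
Extra fixed cost: 194. Net change = 194 − 182 = 12.
(Totals: 934 → 946.)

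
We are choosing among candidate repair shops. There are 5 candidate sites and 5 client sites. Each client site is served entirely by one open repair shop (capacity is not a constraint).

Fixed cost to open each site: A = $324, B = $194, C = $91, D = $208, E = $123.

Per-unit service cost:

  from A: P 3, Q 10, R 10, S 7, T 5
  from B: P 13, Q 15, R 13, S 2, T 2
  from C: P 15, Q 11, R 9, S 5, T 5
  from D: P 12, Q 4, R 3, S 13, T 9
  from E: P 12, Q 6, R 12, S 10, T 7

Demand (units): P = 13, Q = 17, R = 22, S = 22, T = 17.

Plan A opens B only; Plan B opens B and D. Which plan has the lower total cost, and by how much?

Plan B is cheaper by 212.

Plan A: {B}: P→B 13·13=169, Q→B 15·17=255, R→B 13·22=286, S→B 2·22=44, T→B 2·17=34. Service 788; fixed 194; total 982.
Plan B: {B, D}: P→D 12·13=156, Q→D 4·17=68, R→D 3·22=66, S→B 2·22=44, T→B 2·17=34. Service 368; fixed 402; total 770.
Difference: |982 − 770| = 212.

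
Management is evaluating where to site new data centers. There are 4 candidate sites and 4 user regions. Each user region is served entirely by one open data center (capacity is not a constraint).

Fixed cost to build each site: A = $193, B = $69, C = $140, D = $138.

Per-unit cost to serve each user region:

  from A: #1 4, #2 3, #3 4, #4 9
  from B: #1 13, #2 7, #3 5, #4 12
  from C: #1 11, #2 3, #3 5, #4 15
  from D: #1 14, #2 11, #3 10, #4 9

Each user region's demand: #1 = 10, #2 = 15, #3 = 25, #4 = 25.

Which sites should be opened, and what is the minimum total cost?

Open A only; minimum total cost 603.

For any fixed open set, each user region goes to its cheapest open site; total = fixed + service.
{A}: #1→A 4·10=40, #2→A 3·15=45, #3→A 4·25=100, #4→A 9·25=225. Service 410; fixed 193; total 603.
{A, B}: service 410 + fixed 262 = 672
{B}: #1→B 13·10=130, #2→B 7·15=105, #3→B 5·25=125, #4→B 12·25=300. Service 660; fixed 69; total 729.
{A, B, C, D}: #1→A 4·10=40, #2→A 3·15=45, #3→A 4·25=100, #4→A 9·25=225. Service 410; fixed 540; total 950.
No other subset beats 603.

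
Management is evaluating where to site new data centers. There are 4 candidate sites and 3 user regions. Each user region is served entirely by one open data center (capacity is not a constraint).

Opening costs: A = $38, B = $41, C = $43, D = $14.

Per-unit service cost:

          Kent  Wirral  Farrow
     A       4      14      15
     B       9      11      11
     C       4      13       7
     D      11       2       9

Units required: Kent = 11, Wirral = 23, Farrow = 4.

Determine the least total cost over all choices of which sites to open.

For any fixed open set, each user region goes to its cheapest open site; total = fixed + service.
{C, D}: Kent→C 4·11=44, Wirral→D 2·23=46, Farrow→C 7·4=28. Service 118; fixed 57; total 175.
{A, D}: service 126 + fixed 52 = 178
{A, C, D}: service 118 + fixed 95 = 213
{A, B, C, D}: Kent→A 4·11=44, Wirral→D 2·23=46, Farrow→C 7·4=28. Service 118; fixed 136; total 254.
No other subset beats 175.

Minimum total cost: 175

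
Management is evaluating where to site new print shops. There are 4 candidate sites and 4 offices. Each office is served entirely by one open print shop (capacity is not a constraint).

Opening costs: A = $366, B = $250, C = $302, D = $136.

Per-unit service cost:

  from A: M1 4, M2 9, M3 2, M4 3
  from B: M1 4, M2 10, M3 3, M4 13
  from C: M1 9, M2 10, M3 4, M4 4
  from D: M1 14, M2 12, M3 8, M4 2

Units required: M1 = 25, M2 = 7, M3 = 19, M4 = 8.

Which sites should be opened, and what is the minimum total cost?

For any fixed open set, each office goes to its cheapest open site; total = fixed + service.
{B}: M1→B 4·25=100, M2→B 10·7=70, M3→B 3·19=57, M4→B 13·8=104. Service 331; fixed 250; total 581.
{A}: service 225 + fixed 366 = 591
{B, D}: service 243 + fixed 386 = 629
{A, B, C, D}: M1→A 4·25=100, M2→A 9·7=63, M3→A 2·19=38, M4→D 2·8=16. Service 217; fixed 1054; total 1271.
No other subset beats 581.

Open B only; minimum total cost 581.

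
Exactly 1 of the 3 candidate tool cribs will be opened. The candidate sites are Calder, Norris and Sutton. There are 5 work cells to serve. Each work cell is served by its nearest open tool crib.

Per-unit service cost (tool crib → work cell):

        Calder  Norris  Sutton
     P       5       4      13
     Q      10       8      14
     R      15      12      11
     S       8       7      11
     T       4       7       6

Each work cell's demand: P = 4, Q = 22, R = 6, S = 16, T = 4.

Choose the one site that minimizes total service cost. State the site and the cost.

Choose Norris only; total service cost 404.

With exactly 1 open, each work cell uses its cheapest among the chosen.
{Norris}: P→Norris 4·4=16, Q→Norris 8·22=176, R→Norris 12·6=72, S→Norris 7·16=112, T→Norris 7·4=28. Service cost 404.
{Calder}: service cost 474
{Sutton}: service cost 626
Among all 3 size-1 choices, {Norris} is lowest.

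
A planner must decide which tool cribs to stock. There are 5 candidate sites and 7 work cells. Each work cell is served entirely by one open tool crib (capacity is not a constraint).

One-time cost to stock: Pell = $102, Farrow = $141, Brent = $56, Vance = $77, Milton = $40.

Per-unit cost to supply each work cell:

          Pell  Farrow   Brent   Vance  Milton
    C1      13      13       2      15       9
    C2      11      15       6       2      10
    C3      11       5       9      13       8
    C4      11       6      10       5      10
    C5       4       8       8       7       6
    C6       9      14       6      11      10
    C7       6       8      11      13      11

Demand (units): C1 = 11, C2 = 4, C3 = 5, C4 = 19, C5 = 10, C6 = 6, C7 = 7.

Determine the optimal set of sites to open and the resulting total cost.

Open Brent and Vance; minimum total cost 486.

For any fixed open set, each work cell goes to its cheapest open site; total = fixed + service.
{Brent, Vance}: C1→Brent 2·11=22, C2→Vance 2·4=8, C3→Brent 9·5=45, C4→Vance 5·19=95, C5→Vance 7·10=70, C6→Brent 6·6=36, C7→Brent 11·7=77. Service 353; fixed 133; total 486.
{Brent, Vance, Milton}: service 338 + fixed 173 = 511
{Pell, Brent, Vance}: service 288 + fixed 235 = 523
{Pell, Farrow, Brent, Vance, Milton}: service 268 + fixed 416 = 684
No other subset beats 486.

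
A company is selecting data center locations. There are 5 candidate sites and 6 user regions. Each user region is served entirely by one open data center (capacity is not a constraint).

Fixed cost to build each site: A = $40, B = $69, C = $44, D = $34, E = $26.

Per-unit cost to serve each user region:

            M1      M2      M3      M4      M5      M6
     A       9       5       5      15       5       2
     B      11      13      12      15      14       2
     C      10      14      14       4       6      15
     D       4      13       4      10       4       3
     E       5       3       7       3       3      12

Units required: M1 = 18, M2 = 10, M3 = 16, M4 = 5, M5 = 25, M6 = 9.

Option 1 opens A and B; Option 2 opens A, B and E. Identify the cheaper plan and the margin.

Option 1: {A, B}: M1→A 9·18=162, M2→A 5·10=50, M3→A 5·16=80, M4→A 15·5=75, M5→A 5·25=125, M6→A 2·9=18. Service 510; fixed 109; total 619.
Option 2: {A, B, E}: M1→E 5·18=90, M2→E 3·10=30, M3→A 5·16=80, M4→E 3·5=15, M5→E 3·25=75, M6→A 2·9=18. Service 308; fixed 135; total 443.
Difference: |619 − 443| = 176.

Option 2 is cheaper by 176.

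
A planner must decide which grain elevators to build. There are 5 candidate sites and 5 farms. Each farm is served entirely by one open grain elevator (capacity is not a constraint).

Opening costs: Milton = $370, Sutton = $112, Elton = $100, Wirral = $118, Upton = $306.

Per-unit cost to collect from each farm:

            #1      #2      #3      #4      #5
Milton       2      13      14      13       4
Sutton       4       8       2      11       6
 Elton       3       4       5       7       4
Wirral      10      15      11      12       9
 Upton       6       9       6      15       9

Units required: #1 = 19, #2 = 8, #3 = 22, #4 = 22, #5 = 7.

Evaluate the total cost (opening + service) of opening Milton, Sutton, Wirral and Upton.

Each farm is assigned to its cheapest site among the open ones.
{Milton, Sutton, Wirral, Upton}: #1→Milton 2·19=38, #2→Sutton 8·8=64, #3→Sutton 2·22=44, #4→Sutton 11·22=242, #5→Milton 4·7=28. Service 416; fixed 906; total 1322.

Total cost: 1322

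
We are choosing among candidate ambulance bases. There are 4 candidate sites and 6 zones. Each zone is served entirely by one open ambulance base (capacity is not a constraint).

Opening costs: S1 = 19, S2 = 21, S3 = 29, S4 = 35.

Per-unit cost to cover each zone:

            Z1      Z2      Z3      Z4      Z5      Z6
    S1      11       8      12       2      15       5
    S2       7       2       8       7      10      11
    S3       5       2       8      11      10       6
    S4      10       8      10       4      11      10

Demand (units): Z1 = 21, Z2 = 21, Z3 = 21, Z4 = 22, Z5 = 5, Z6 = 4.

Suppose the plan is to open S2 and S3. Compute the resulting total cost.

Each zone is assigned to its cheapest site among the open ones.
{S2, S3}: Z1→S3 5·21=105, Z2→S2 2·21=42, Z3→S2 8·21=168, Z4→S2 7·22=154, Z5→S2 10·5=50, Z6→S3 6·4=24. Service 543; fixed 50; total 593.

Total cost: 593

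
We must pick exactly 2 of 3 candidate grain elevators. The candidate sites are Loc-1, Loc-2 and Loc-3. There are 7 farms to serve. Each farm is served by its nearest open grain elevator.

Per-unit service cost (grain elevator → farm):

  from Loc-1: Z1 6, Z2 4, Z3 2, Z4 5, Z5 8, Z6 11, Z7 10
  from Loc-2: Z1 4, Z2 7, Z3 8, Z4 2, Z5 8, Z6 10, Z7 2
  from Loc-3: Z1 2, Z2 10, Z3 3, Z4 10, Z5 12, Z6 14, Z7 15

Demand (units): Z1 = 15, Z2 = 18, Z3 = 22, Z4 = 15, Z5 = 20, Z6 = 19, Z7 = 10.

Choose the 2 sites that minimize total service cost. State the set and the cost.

Choose Loc-1 and Loc-2; total service cost 576.

With exactly 2 open, each farm uses its cheapest among the chosen.
{Loc-1, Loc-2}: Z1→Loc-2 4·15=60, Z2→Loc-1 4·18=72, Z3→Loc-1 2·22=44, Z4→Loc-2 2·15=30, Z5→Loc-1 8·20=160, Z6→Loc-2 10·19=190, Z7→Loc-2 2·10=20. Service cost 576.
{Loc-2, Loc-3}: service cost 622
{Loc-1, Loc-3}: service cost 690
Among all 3 size-2 choices, {Loc-1, Loc-2} is lowest.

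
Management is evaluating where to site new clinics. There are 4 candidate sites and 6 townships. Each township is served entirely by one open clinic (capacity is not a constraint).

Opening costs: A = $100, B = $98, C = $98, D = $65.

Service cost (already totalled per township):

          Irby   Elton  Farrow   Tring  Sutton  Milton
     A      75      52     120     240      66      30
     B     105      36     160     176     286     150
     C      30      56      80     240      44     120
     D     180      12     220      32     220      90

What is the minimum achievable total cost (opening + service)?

For any fixed open set, each township goes to its cheapest open site; total = fixed + service.
{C, D}: Irby→C 30, Elton→D 12, Farrow→C 80, Tring→D 32, Sutton→C 44, Milton→D 90. Service 288; fixed 163; total 451.
{A, C, D}: service 228 + fixed 263 = 491
{A, D}: service 335 + fixed 165 = 500
{A, B, C, D}: service 228 + fixed 361 = 589
No other subset beats 451.

Minimum total cost: 451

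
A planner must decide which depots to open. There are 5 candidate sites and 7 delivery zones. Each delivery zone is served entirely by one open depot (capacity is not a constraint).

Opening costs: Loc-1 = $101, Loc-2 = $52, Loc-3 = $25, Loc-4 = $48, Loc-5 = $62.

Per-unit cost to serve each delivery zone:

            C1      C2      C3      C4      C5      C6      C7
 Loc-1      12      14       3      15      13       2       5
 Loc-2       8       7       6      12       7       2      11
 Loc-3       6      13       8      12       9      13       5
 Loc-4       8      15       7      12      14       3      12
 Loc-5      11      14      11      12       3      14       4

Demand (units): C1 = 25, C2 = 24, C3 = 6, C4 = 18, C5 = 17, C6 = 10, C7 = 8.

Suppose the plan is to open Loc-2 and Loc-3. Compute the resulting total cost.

Each delivery zone is assigned to its cheapest site among the open ones.
{Loc-2, Loc-3}: C1→Loc-3 6·25=150, C2→Loc-2 7·24=168, C3→Loc-2 6·6=36, C4→Loc-2 12·18=216, C5→Loc-2 7·17=119, C6→Loc-2 2·10=20, C7→Loc-3 5·8=40. Service 749; fixed 77; total 826.

Total cost: 826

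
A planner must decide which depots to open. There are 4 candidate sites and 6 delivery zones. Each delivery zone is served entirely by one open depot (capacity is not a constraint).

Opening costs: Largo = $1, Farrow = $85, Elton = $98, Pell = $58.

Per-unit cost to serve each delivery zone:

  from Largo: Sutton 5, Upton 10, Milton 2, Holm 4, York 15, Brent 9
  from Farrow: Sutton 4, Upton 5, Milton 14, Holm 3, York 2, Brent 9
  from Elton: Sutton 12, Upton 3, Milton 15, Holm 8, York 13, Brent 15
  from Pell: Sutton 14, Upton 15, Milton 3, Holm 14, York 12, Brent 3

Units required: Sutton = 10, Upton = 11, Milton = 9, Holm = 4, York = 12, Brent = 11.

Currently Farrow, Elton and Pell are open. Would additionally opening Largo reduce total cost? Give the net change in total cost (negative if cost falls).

Yes — net change −8 (cost falls by 8).

Current service cost with {Farrow, Elton, Pell}: 169.
Adding Largo: each delivery zone re-picks its cheapest; new service cost 160, saving 9.
Extra fixed cost: 1. Net change = 1 − 9 = -8.
(Totals: 410 → 402.)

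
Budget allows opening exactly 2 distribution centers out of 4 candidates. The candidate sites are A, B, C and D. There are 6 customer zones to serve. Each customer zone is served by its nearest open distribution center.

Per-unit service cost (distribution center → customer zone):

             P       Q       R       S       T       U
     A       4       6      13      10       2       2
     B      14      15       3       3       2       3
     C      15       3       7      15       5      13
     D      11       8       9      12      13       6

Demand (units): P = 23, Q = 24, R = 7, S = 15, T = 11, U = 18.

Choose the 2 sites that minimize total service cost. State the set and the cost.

Choose A and B; total service cost 360.

With exactly 2 open, each customer zone uses its cheapest among the chosen.
{A, B}: P→A 4·23=92, Q→A 6·24=144, R→B 3·7=21, S→B 3·15=45, T→A 2·11=22, U→A 2·18=36. Service cost 360.
{A, C}: service cost 421
{A, D}: service cost 507
Among all 6 size-2 choices, {A, B} is lowest.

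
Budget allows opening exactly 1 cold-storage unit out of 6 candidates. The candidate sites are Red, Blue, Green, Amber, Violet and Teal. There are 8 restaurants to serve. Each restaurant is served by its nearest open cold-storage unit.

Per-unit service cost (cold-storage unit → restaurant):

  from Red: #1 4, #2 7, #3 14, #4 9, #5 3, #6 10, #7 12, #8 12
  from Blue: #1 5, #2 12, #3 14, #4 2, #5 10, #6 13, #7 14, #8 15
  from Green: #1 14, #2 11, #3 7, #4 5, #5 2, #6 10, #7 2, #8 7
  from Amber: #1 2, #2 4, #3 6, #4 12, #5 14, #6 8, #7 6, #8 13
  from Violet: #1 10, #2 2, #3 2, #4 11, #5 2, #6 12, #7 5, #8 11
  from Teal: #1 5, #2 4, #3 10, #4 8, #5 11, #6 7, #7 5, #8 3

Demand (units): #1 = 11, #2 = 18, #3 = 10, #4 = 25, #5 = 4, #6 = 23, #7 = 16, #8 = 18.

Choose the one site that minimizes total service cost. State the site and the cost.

Choose Teal only; total service cost 766.

With exactly 1 open, each restaurant uses its cheapest among the chosen.
{Teal}: #1→Teal 5·11=55, #2→Teal 4·18=72, #3→Teal 10·10=100, #4→Teal 8·25=200, #5→Teal 11·4=44, #6→Teal 7·23=161, #7→Teal 5·16=80, #8→Teal 3·18=54. Service cost 766.
{Green}: service cost 943
{Violet}: service cost 1003
Among all 6 size-1 choices, {Teal} is lowest.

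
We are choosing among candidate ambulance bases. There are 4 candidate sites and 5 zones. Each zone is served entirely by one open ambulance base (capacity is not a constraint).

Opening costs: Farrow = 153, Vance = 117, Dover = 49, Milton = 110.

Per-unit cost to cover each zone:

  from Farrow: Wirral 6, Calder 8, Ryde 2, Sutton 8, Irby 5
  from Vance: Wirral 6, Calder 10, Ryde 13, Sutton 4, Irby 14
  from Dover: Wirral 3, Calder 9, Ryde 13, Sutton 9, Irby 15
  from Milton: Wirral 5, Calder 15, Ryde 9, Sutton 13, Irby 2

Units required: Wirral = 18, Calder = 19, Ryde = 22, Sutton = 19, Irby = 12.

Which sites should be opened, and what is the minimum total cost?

For any fixed open set, each zone goes to its cheapest open site; total = fixed + service.
{Farrow, Dover}: Wirral→Dover 3·18=54, Calder→Farrow 8·19=152, Ryde→Farrow 2·22=44, Sutton→Farrow 8·19=152, Irby→Farrow 5·12=60. Service 462; fixed 202; total 664.
{Farrow}: Wirral→Farrow 6·18=108, Calder→Farrow 8·19=152, Ryde→Farrow 2·22=44, Sutton→Farrow 8·19=152, Irby→Farrow 5·12=60. Service 516; fixed 153; total 669.
{Farrow, Vance, Dover}: service 386 + fixed 319 = 705
{Farrow, Vance, Dover, Milton}: Wirral→Dover 3·18=54, Calder→Farrow 8·19=152, Ryde→Farrow 2·22=44, Sutton→Vance 4·19=76, Irby→Milton 2·12=24. Service 350; fixed 429; total 779.
(All 15 nonempty subsets were checked; Farrow and Dover is lowest.)

Open Farrow and Dover; minimum total cost 664.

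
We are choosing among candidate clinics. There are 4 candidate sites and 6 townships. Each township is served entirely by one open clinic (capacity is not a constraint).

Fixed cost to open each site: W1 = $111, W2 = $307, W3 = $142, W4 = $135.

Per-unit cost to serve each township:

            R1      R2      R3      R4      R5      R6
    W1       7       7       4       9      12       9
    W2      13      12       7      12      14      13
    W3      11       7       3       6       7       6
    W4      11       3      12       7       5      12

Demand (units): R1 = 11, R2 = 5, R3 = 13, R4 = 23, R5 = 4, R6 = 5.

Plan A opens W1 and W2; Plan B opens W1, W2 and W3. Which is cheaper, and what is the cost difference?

Plan A is cheaper by 25.

Plan A: {W1, W2}: R1→W1 7·11=77, R2→W1 7·5=35, R3→W1 4·13=52, R4→W1 9·23=207, R5→W1 12·4=48, R6→W1 9·5=45. Service 464; fixed 418; total 882.
Plan B: {W1, W2, W3}: R1→W1 7·11=77, R2→W1 7·5=35, R3→W3 3·13=39, R4→W3 6·23=138, R5→W3 7·4=28, R6→W3 6·5=30. Service 347; fixed 560; total 907.
Difference: |882 − 907| = 25.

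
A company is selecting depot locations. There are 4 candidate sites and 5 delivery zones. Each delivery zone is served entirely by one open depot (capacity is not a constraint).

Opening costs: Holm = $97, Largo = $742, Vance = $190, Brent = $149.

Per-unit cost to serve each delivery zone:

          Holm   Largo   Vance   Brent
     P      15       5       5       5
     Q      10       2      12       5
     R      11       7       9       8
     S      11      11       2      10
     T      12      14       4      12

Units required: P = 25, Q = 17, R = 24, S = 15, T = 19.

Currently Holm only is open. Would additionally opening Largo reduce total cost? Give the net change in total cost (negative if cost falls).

No — net change +260 (cost rises by 260).

Current service cost with {Holm}: 1202.
Adding Largo: each delivery zone re-picks its cheapest; new service cost 720, saving 482.
Extra fixed cost: 742. Net change = 742 − 482 = 260.
(Totals: 1299 → 1559.)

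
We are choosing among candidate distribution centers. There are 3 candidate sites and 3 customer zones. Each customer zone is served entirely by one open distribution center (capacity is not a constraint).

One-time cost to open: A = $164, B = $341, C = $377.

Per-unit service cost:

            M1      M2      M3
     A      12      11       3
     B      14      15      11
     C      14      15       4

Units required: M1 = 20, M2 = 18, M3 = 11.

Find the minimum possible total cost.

For any fixed open set, each customer zone goes to its cheapest open site; total = fixed + service.
{A}: M1→A 12·20=240, M2→A 11·18=198, M3→A 3·11=33. Service 471; fixed 164; total 635.
{C}: service 594 + fixed 377 = 971
{A, B}: service 471 + fixed 505 = 976
{A, B, C}: service 471 + fixed 882 = 1353
No other subset beats 635.

Minimum total cost: 635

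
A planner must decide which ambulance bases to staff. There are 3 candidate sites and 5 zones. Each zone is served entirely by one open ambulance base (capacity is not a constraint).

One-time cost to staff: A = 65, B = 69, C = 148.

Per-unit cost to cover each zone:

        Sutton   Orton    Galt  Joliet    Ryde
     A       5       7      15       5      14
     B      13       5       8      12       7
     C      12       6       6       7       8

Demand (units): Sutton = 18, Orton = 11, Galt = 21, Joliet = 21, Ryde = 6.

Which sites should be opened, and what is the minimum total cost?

For any fixed open set, each zone goes to its cheapest open site; total = fixed + service.
{A, B}: Sutton→A 5·18=90, Orton→B 5·11=55, Galt→B 8·21=168, Joliet→A 5·21=105, Ryde→B 7·6=42. Service 460; fixed 134; total 594.
{A, C}: service 435 + fixed 213 = 648
{A, B, C}: service 418 + fixed 282 = 700
{A}: Sutton→A 5·18=90, Orton→A 7·11=77, Galt→A 15·21=315, Joliet→A 5·21=105, Ryde→A 14·6=84. Service 671; fixed 65; total 736.
(All 7 nonempty subsets were checked; A and B is lowest.)

Open A and B; minimum total cost 594.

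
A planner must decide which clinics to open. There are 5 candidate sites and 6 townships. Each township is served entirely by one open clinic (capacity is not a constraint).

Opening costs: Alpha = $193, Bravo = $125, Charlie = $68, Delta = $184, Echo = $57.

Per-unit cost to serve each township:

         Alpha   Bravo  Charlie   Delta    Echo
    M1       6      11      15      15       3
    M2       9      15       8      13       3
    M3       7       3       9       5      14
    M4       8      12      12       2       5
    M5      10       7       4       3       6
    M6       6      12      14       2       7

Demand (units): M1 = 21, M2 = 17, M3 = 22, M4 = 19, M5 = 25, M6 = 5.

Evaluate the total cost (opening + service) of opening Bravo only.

Each township is assigned to its cheapest site among the open ones.
{Bravo}: M1→Bravo 11·21=231, M2→Bravo 15·17=255, M3→Bravo 3·22=66, M4→Bravo 12·19=228, M5→Bravo 7·25=175, M6→Bravo 12·5=60. Service 1015; fixed 125; total 1140.

Total cost: 1140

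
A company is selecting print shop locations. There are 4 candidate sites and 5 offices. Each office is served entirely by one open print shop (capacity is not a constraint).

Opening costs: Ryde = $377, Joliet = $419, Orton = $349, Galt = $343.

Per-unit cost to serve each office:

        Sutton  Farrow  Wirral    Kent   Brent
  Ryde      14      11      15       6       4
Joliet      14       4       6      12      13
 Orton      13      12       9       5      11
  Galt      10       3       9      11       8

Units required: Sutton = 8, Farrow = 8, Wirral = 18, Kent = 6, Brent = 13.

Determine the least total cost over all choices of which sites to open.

For any fixed open set, each office goes to its cheapest open site; total = fixed + service.
{Galt}: Sutton→Galt 10·8=80, Farrow→Galt 3·8=24, Wirral→Galt 9·18=162, Kent→Galt 11·6=66, Brent→Galt 8·13=104. Service 436; fixed 343; total 779.
{Orton}: service 535 + fixed 349 = 884
{Joliet}: service 493 + fixed 419 = 912
{Ryde, Joliet, Orton, Galt}: service 294 + fixed 1488 = 1782
No other subset beats 779.

Minimum total cost: 779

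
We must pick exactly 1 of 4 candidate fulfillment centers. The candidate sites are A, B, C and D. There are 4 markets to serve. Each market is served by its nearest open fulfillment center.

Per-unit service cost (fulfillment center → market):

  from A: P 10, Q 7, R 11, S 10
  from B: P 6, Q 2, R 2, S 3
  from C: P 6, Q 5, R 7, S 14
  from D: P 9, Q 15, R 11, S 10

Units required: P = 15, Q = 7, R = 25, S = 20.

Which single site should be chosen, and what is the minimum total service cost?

Choose B only; total service cost 214.

With exactly 1 open, each market uses its cheapest among the chosen.
{B}: P→B 6·15=90, Q→B 2·7=14, R→B 2·25=50, S→B 3·20=60. Service cost 214.
{C}: service cost 580
{A}: service cost 674
Among all 4 size-1 choices, {B} is lowest.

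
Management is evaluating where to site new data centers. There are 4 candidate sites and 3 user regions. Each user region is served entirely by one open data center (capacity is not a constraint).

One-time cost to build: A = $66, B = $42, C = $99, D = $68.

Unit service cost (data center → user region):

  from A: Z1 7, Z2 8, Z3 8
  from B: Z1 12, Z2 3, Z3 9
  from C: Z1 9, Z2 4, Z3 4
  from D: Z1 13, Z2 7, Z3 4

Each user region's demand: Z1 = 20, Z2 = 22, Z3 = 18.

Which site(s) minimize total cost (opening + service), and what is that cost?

For any fixed open set, each user region goes to its cheapest open site; total = fixed + service.
{C}: Z1→C 9·20=180, Z2→C 4·22=88, Z3→C 4·18=72. Service 340; fixed 99; total 439.
{A, B, D}: Z1→A 7·20=140, Z2→B 3·22=66, Z3→D 4·18=72. Service 278; fixed 176; total 454.
{A, B}: Z1→A 7·20=140, Z2→B 3·22=66, Z3→A 8·18=144. Service 350; fixed 108; total 458.
{A, B, C, D}: Z1→A 7·20=140, Z2→B 3·22=66, Z3→C 4·18=72. Service 278; fixed 275; total 553.
No other subset beats 439.

Open C only; minimum total cost 439.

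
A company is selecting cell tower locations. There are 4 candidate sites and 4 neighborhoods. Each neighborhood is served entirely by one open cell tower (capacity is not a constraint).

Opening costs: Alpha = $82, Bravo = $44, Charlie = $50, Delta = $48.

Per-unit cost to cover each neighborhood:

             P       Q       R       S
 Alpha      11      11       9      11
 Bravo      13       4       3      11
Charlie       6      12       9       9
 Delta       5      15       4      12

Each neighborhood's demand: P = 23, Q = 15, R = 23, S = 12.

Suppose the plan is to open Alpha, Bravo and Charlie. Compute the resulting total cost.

Total cost: 551

Each neighborhood is assigned to its cheapest site among the open ones.
{Alpha, Bravo, Charlie}: P→Charlie 6·23=138, Q→Bravo 4·15=60, R→Bravo 3·23=69, S→Charlie 9·12=108. Service 375; fixed 176; total 551.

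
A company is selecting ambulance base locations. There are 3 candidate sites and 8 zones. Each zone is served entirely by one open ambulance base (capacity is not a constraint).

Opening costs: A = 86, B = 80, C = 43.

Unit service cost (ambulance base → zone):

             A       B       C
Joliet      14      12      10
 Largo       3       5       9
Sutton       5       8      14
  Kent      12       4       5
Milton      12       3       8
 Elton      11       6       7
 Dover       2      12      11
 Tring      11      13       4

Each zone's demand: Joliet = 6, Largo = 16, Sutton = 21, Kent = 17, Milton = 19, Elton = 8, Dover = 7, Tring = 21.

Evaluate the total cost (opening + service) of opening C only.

Total cost: 995

Each zone is assigned to its cheapest site among the open ones.
{C}: Joliet→C 10·6=60, Largo→C 9·16=144, Sutton→C 14·21=294, Kent→C 5·17=85, Milton→C 8·19=152, Elton→C 7·8=56, Dover→C 11·7=77, Tring→C 4·21=84. Service 952; fixed 43; total 995.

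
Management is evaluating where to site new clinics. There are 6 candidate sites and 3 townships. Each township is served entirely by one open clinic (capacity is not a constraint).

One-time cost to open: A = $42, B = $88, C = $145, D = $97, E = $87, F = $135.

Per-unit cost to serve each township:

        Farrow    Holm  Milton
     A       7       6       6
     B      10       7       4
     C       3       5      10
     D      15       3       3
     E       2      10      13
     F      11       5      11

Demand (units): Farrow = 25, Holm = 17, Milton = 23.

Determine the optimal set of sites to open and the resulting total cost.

For any fixed open set, each township goes to its cheapest open site; total = fixed + service.
{D, E}: Farrow→E 2·25=50, Holm→D 3·17=51, Milton→D 3·23=69. Service 170; fixed 184; total 354.
{A, D, E}: Farrow→E 2·25=50, Holm→D 3·17=51, Milton→D 3·23=69. Service 170; fixed 226; total 396.
{A, E}: service 290 + fixed 129 = 419
{A, B, C, D, E, F}: Farrow→E 2·25=50, Holm→D 3·17=51, Milton→D 3·23=69. Service 170; fixed 594; total 764.
No other subset beats 354.

Open D and E; minimum total cost 354.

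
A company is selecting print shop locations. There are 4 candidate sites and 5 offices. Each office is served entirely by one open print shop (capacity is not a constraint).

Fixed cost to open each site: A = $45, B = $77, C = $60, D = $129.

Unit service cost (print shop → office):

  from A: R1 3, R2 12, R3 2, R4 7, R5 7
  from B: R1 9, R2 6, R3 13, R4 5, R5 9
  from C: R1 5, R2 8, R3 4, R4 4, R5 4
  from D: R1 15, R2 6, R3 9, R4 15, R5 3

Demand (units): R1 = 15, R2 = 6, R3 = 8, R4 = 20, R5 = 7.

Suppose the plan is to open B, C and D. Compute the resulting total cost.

Total cost: 510

Each office is assigned to its cheapest site among the open ones.
{B, C, D}: R1→C 5·15=75, R2→B 6·6=36, R3→C 4·8=32, R4→C 4·20=80, R5→D 3·7=21. Service 244; fixed 266; total 510.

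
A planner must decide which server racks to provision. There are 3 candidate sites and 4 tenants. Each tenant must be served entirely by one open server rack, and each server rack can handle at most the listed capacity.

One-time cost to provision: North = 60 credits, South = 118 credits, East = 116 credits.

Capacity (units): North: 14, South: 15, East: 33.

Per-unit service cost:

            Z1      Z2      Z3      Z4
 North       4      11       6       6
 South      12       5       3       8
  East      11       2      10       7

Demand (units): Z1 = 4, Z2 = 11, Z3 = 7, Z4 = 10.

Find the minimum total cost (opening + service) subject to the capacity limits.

Open {East}: Z1→East 11·4=44, Z2→East 2·11=22, Z3→East 10·7=70, Z4→East 7·10=70.
Loads: East carries 32/33. Service 206; fixed 116; total 322.
Next best feasible plan costs 326.

Minimum total cost: 322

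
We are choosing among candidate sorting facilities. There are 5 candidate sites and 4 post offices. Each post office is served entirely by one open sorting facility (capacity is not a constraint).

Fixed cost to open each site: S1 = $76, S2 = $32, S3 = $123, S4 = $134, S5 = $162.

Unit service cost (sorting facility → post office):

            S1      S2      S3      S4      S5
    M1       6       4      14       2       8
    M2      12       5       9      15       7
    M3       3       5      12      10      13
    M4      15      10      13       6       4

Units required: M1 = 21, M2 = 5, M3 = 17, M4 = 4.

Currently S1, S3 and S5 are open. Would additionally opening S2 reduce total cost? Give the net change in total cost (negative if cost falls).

Yes — net change −20 (cost falls by 20).

Current service cost with {S1, S3, S5}: 228.
Adding S2: each post office re-picks its cheapest; new service cost 176, saving 52.
Extra fixed cost: 32. Net change = 32 − 52 = -20.
(Totals: 589 → 569.)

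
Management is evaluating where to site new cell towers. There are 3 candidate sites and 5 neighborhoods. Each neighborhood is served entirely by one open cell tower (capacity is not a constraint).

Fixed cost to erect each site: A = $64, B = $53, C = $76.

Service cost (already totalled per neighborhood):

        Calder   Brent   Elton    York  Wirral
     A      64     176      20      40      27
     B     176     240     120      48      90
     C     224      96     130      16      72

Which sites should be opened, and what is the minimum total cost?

Open A and C; minimum total cost 363.

For any fixed open set, each neighborhood goes to its cheapest open site; total = fixed + service.
{A, C}: Calder→A 64, Brent→C 96, Elton→A 20, York→C 16, Wirral→A 27. Service 223; fixed 140; total 363.
{A}: Calder→A 64, Brent→A 176, Elton→A 20, York→A 40, Wirral→A 27. Service 327; fixed 64; total 391.
{A, B, C}: Calder→A 64, Brent→C 96, Elton→A 20, York→C 16, Wirral→A 27. Service 223; fixed 193; total 416.
{B}: service 674 + fixed 53 = 727
No other subset beats 363.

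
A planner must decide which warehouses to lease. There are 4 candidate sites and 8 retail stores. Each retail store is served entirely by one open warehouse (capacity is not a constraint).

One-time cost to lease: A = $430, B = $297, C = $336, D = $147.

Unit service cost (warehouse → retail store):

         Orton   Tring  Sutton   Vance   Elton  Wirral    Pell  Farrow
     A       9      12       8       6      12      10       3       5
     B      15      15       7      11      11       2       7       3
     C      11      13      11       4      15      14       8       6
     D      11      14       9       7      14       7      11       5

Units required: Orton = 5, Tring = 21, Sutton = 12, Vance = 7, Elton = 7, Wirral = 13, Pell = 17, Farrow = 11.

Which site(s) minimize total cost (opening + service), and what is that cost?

For any fixed open set, each retail store goes to its cheapest open site; total = fixed + service.
{D}: Orton→D 11·5=55, Tring→D 14·21=294, Sutton→D 9·12=108, Vance→D 7·7=49, Elton→D 14·7=98, Wirral→D 7·13=91, Pell→D 11·17=187, Farrow→D 5·11=55. Service 937; fixed 147; total 1084.
{B}: service 806 + fixed 297 = 1103
{B, D}: service 737 + fixed 444 = 1181
{A, B, C, D}: service 596 + fixed 1210 = 1806
No other subset beats 1084.

Open D only; minimum total cost 1084.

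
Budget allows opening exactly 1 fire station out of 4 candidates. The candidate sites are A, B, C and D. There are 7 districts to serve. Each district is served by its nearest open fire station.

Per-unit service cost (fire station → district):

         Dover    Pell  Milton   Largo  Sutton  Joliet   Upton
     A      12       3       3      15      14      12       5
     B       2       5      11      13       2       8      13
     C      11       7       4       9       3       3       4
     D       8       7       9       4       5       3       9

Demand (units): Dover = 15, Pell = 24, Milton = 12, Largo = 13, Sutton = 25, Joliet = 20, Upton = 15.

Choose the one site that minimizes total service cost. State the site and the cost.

With exactly 1 open, each district uses its cheapest among the chosen.
{C}: Dover→C 11·15=165, Pell→C 7·24=168, Milton→C 4·12=48, Largo→C 9·13=117, Sutton→C 3·25=75, Joliet→C 3·20=60, Upton→C 4·15=60. Service cost 693.
{D}: service cost 768
{B}: service cost 856
Among all 4 size-1 choices, {C} is lowest.

Choose C only; total service cost 693.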